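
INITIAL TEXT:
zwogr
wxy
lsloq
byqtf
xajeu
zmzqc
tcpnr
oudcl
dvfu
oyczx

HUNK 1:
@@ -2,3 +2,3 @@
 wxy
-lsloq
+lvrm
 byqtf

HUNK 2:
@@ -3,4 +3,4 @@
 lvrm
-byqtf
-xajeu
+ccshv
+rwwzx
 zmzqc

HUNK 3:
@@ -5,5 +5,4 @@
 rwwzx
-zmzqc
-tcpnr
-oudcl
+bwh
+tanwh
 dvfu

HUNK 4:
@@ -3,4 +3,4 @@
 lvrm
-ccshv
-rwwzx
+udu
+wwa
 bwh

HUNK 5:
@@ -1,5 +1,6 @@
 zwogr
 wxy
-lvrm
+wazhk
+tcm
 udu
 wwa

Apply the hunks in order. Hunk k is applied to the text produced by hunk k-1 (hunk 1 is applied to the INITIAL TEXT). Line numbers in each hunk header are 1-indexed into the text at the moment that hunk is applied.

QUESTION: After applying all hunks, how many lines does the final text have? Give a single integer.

Hunk 1: at line 2 remove [lsloq] add [lvrm] -> 10 lines: zwogr wxy lvrm byqtf xajeu zmzqc tcpnr oudcl dvfu oyczx
Hunk 2: at line 3 remove [byqtf,xajeu] add [ccshv,rwwzx] -> 10 lines: zwogr wxy lvrm ccshv rwwzx zmzqc tcpnr oudcl dvfu oyczx
Hunk 3: at line 5 remove [zmzqc,tcpnr,oudcl] add [bwh,tanwh] -> 9 lines: zwogr wxy lvrm ccshv rwwzx bwh tanwh dvfu oyczx
Hunk 4: at line 3 remove [ccshv,rwwzx] add [udu,wwa] -> 9 lines: zwogr wxy lvrm udu wwa bwh tanwh dvfu oyczx
Hunk 5: at line 1 remove [lvrm] add [wazhk,tcm] -> 10 lines: zwogr wxy wazhk tcm udu wwa bwh tanwh dvfu oyczx
Final line count: 10

Answer: 10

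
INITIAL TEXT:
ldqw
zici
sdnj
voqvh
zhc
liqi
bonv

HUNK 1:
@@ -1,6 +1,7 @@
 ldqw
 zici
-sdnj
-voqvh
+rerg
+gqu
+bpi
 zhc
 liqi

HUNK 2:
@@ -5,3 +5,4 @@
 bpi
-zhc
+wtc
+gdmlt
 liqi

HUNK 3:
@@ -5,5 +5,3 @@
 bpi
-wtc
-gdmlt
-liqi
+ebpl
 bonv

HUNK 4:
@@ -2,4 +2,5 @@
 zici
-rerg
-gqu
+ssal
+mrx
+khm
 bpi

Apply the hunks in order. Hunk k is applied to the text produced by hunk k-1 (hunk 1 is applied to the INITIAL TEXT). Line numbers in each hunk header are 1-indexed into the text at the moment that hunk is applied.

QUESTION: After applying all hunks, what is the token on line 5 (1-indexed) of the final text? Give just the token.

Answer: khm

Derivation:
Hunk 1: at line 1 remove [sdnj,voqvh] add [rerg,gqu,bpi] -> 8 lines: ldqw zici rerg gqu bpi zhc liqi bonv
Hunk 2: at line 5 remove [zhc] add [wtc,gdmlt] -> 9 lines: ldqw zici rerg gqu bpi wtc gdmlt liqi bonv
Hunk 3: at line 5 remove [wtc,gdmlt,liqi] add [ebpl] -> 7 lines: ldqw zici rerg gqu bpi ebpl bonv
Hunk 4: at line 2 remove [rerg,gqu] add [ssal,mrx,khm] -> 8 lines: ldqw zici ssal mrx khm bpi ebpl bonv
Final line 5: khm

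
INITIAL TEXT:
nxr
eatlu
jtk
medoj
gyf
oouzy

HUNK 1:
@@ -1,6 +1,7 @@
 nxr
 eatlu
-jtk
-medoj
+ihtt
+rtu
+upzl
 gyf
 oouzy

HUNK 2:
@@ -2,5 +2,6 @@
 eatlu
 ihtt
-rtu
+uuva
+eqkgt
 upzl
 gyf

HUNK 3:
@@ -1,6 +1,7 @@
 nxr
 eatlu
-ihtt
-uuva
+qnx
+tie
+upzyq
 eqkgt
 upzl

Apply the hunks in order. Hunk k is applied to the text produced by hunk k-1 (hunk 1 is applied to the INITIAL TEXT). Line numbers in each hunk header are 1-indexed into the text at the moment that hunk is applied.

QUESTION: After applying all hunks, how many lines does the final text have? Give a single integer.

Answer: 9

Derivation:
Hunk 1: at line 1 remove [jtk,medoj] add [ihtt,rtu,upzl] -> 7 lines: nxr eatlu ihtt rtu upzl gyf oouzy
Hunk 2: at line 2 remove [rtu] add [uuva,eqkgt] -> 8 lines: nxr eatlu ihtt uuva eqkgt upzl gyf oouzy
Hunk 3: at line 1 remove [ihtt,uuva] add [qnx,tie,upzyq] -> 9 lines: nxr eatlu qnx tie upzyq eqkgt upzl gyf oouzy
Final line count: 9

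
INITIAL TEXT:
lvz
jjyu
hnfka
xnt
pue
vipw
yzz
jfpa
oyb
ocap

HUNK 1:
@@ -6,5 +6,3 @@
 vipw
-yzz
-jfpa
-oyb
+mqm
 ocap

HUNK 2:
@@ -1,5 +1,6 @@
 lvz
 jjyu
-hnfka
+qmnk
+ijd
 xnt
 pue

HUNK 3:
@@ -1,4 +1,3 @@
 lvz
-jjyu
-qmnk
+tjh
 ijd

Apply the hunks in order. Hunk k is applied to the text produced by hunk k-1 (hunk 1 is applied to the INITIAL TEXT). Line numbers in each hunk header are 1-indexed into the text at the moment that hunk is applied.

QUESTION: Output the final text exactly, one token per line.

Hunk 1: at line 6 remove [yzz,jfpa,oyb] add [mqm] -> 8 lines: lvz jjyu hnfka xnt pue vipw mqm ocap
Hunk 2: at line 1 remove [hnfka] add [qmnk,ijd] -> 9 lines: lvz jjyu qmnk ijd xnt pue vipw mqm ocap
Hunk 3: at line 1 remove [jjyu,qmnk] add [tjh] -> 8 lines: lvz tjh ijd xnt pue vipw mqm ocap

Answer: lvz
tjh
ijd
xnt
pue
vipw
mqm
ocap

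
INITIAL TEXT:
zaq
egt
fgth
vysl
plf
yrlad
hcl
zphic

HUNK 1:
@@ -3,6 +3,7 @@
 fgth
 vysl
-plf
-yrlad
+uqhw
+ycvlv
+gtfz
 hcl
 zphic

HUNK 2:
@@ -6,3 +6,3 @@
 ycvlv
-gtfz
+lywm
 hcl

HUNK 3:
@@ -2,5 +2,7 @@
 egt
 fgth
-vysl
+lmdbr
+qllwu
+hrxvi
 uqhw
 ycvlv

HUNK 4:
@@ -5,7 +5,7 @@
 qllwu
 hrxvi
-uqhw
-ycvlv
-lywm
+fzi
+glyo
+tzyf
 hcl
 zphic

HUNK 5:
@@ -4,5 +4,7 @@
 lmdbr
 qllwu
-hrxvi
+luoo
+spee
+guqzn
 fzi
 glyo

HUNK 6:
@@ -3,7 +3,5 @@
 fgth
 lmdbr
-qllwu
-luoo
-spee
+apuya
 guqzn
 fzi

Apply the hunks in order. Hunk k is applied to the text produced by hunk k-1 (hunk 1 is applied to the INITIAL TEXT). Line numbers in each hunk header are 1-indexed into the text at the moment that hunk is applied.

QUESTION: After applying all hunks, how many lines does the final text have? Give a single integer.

Hunk 1: at line 3 remove [plf,yrlad] add [uqhw,ycvlv,gtfz] -> 9 lines: zaq egt fgth vysl uqhw ycvlv gtfz hcl zphic
Hunk 2: at line 6 remove [gtfz] add [lywm] -> 9 lines: zaq egt fgth vysl uqhw ycvlv lywm hcl zphic
Hunk 3: at line 2 remove [vysl] add [lmdbr,qllwu,hrxvi] -> 11 lines: zaq egt fgth lmdbr qllwu hrxvi uqhw ycvlv lywm hcl zphic
Hunk 4: at line 5 remove [uqhw,ycvlv,lywm] add [fzi,glyo,tzyf] -> 11 lines: zaq egt fgth lmdbr qllwu hrxvi fzi glyo tzyf hcl zphic
Hunk 5: at line 4 remove [hrxvi] add [luoo,spee,guqzn] -> 13 lines: zaq egt fgth lmdbr qllwu luoo spee guqzn fzi glyo tzyf hcl zphic
Hunk 6: at line 3 remove [qllwu,luoo,spee] add [apuya] -> 11 lines: zaq egt fgth lmdbr apuya guqzn fzi glyo tzyf hcl zphic
Final line count: 11

Answer: 11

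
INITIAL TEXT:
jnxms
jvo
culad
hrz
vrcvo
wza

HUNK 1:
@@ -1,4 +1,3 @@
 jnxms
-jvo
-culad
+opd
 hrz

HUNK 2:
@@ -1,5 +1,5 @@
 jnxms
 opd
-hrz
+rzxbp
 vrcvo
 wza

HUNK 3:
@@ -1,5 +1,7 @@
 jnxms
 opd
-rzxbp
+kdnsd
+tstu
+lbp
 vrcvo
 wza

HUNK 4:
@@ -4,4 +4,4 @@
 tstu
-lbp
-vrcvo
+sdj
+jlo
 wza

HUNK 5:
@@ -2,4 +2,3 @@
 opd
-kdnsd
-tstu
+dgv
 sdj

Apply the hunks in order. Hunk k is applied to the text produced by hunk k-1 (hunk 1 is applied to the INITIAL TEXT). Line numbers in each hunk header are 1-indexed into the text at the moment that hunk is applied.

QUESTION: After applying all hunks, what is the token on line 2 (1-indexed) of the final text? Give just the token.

Hunk 1: at line 1 remove [jvo,culad] add [opd] -> 5 lines: jnxms opd hrz vrcvo wza
Hunk 2: at line 1 remove [hrz] add [rzxbp] -> 5 lines: jnxms opd rzxbp vrcvo wza
Hunk 3: at line 1 remove [rzxbp] add [kdnsd,tstu,lbp] -> 7 lines: jnxms opd kdnsd tstu lbp vrcvo wza
Hunk 4: at line 4 remove [lbp,vrcvo] add [sdj,jlo] -> 7 lines: jnxms opd kdnsd tstu sdj jlo wza
Hunk 5: at line 2 remove [kdnsd,tstu] add [dgv] -> 6 lines: jnxms opd dgv sdj jlo wza
Final line 2: opd

Answer: opd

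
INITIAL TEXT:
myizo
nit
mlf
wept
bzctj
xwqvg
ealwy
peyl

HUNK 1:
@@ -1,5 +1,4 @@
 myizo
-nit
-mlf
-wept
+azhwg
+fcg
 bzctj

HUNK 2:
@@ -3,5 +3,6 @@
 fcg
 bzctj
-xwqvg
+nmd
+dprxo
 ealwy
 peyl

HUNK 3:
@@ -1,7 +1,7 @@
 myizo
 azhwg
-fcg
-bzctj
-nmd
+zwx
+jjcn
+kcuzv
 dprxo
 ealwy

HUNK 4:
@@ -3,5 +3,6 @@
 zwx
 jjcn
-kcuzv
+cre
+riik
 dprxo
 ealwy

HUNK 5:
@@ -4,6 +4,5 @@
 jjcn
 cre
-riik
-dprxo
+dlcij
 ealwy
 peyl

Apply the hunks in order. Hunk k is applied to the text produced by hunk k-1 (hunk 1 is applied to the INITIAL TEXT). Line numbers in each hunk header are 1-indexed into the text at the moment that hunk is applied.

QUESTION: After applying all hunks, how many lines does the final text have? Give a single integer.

Hunk 1: at line 1 remove [nit,mlf,wept] add [azhwg,fcg] -> 7 lines: myizo azhwg fcg bzctj xwqvg ealwy peyl
Hunk 2: at line 3 remove [xwqvg] add [nmd,dprxo] -> 8 lines: myizo azhwg fcg bzctj nmd dprxo ealwy peyl
Hunk 3: at line 1 remove [fcg,bzctj,nmd] add [zwx,jjcn,kcuzv] -> 8 lines: myizo azhwg zwx jjcn kcuzv dprxo ealwy peyl
Hunk 4: at line 3 remove [kcuzv] add [cre,riik] -> 9 lines: myizo azhwg zwx jjcn cre riik dprxo ealwy peyl
Hunk 5: at line 4 remove [riik,dprxo] add [dlcij] -> 8 lines: myizo azhwg zwx jjcn cre dlcij ealwy peyl
Final line count: 8

Answer: 8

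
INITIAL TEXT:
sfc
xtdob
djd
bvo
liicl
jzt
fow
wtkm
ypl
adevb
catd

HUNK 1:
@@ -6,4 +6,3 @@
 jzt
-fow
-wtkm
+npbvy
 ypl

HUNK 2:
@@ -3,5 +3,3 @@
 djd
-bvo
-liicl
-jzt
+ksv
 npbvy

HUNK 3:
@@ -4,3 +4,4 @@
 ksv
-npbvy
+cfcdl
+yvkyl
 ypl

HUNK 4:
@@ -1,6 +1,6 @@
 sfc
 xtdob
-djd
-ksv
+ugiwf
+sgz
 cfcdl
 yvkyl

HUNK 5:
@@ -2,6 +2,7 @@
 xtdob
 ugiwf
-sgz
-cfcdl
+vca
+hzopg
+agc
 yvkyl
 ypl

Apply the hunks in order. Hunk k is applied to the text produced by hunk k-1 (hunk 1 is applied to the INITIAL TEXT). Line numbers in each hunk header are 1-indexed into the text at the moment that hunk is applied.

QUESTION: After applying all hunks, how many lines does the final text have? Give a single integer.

Hunk 1: at line 6 remove [fow,wtkm] add [npbvy] -> 10 lines: sfc xtdob djd bvo liicl jzt npbvy ypl adevb catd
Hunk 2: at line 3 remove [bvo,liicl,jzt] add [ksv] -> 8 lines: sfc xtdob djd ksv npbvy ypl adevb catd
Hunk 3: at line 4 remove [npbvy] add [cfcdl,yvkyl] -> 9 lines: sfc xtdob djd ksv cfcdl yvkyl ypl adevb catd
Hunk 4: at line 1 remove [djd,ksv] add [ugiwf,sgz] -> 9 lines: sfc xtdob ugiwf sgz cfcdl yvkyl ypl adevb catd
Hunk 5: at line 2 remove [sgz,cfcdl] add [vca,hzopg,agc] -> 10 lines: sfc xtdob ugiwf vca hzopg agc yvkyl ypl adevb catd
Final line count: 10

Answer: 10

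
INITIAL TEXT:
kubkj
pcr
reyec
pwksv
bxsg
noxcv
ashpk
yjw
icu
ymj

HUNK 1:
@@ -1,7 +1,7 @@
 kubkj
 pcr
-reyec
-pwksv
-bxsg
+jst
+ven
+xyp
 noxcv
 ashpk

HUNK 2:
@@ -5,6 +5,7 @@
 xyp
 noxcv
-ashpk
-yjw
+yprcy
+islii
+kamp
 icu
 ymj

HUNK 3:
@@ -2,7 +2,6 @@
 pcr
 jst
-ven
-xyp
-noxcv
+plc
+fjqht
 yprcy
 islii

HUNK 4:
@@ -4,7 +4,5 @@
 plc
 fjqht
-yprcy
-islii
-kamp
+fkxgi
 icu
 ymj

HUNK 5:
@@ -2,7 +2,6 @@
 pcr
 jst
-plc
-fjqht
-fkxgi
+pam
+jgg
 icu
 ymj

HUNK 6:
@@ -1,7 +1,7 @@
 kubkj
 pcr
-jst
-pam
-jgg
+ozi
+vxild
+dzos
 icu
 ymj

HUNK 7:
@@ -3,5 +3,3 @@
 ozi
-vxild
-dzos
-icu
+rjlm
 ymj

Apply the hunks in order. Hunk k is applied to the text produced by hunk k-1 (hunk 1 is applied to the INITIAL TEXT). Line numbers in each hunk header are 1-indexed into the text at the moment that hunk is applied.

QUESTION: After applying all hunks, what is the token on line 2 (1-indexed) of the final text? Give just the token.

Hunk 1: at line 1 remove [reyec,pwksv,bxsg] add [jst,ven,xyp] -> 10 lines: kubkj pcr jst ven xyp noxcv ashpk yjw icu ymj
Hunk 2: at line 5 remove [ashpk,yjw] add [yprcy,islii,kamp] -> 11 lines: kubkj pcr jst ven xyp noxcv yprcy islii kamp icu ymj
Hunk 3: at line 2 remove [ven,xyp,noxcv] add [plc,fjqht] -> 10 lines: kubkj pcr jst plc fjqht yprcy islii kamp icu ymj
Hunk 4: at line 4 remove [yprcy,islii,kamp] add [fkxgi] -> 8 lines: kubkj pcr jst plc fjqht fkxgi icu ymj
Hunk 5: at line 2 remove [plc,fjqht,fkxgi] add [pam,jgg] -> 7 lines: kubkj pcr jst pam jgg icu ymj
Hunk 6: at line 1 remove [jst,pam,jgg] add [ozi,vxild,dzos] -> 7 lines: kubkj pcr ozi vxild dzos icu ymj
Hunk 7: at line 3 remove [vxild,dzos,icu] add [rjlm] -> 5 lines: kubkj pcr ozi rjlm ymj
Final line 2: pcr

Answer: pcr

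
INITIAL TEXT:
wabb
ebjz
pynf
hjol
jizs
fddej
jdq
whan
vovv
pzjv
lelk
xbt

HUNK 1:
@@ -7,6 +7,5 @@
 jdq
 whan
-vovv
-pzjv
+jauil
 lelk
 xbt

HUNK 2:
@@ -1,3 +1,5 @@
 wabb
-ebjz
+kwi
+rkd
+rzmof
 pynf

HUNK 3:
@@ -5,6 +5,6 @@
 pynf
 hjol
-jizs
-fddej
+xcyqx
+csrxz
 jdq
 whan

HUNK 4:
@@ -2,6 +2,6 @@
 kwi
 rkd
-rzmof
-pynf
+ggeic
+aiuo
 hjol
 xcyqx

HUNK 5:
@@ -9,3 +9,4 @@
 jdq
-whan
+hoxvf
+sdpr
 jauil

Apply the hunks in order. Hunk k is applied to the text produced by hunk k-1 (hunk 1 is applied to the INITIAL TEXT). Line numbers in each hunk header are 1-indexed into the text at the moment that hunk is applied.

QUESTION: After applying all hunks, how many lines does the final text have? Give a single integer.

Answer: 14

Derivation:
Hunk 1: at line 7 remove [vovv,pzjv] add [jauil] -> 11 lines: wabb ebjz pynf hjol jizs fddej jdq whan jauil lelk xbt
Hunk 2: at line 1 remove [ebjz] add [kwi,rkd,rzmof] -> 13 lines: wabb kwi rkd rzmof pynf hjol jizs fddej jdq whan jauil lelk xbt
Hunk 3: at line 5 remove [jizs,fddej] add [xcyqx,csrxz] -> 13 lines: wabb kwi rkd rzmof pynf hjol xcyqx csrxz jdq whan jauil lelk xbt
Hunk 4: at line 2 remove [rzmof,pynf] add [ggeic,aiuo] -> 13 lines: wabb kwi rkd ggeic aiuo hjol xcyqx csrxz jdq whan jauil lelk xbt
Hunk 5: at line 9 remove [whan] add [hoxvf,sdpr] -> 14 lines: wabb kwi rkd ggeic aiuo hjol xcyqx csrxz jdq hoxvf sdpr jauil lelk xbt
Final line count: 14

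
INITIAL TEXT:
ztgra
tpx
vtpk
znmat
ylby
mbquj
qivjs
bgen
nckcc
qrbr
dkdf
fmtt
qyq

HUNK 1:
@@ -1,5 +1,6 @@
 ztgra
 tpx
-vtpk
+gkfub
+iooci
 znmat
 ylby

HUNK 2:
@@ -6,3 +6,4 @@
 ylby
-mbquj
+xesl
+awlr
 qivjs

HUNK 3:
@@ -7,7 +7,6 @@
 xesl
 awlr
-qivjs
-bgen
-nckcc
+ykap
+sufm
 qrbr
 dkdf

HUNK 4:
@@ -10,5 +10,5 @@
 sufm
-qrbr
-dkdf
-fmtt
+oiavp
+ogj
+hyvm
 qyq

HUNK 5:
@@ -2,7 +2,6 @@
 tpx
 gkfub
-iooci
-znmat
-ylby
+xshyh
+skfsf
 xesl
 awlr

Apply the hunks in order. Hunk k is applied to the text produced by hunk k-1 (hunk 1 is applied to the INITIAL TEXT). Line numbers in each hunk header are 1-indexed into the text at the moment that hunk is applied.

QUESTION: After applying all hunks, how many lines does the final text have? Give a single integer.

Answer: 13

Derivation:
Hunk 1: at line 1 remove [vtpk] add [gkfub,iooci] -> 14 lines: ztgra tpx gkfub iooci znmat ylby mbquj qivjs bgen nckcc qrbr dkdf fmtt qyq
Hunk 2: at line 6 remove [mbquj] add [xesl,awlr] -> 15 lines: ztgra tpx gkfub iooci znmat ylby xesl awlr qivjs bgen nckcc qrbr dkdf fmtt qyq
Hunk 3: at line 7 remove [qivjs,bgen,nckcc] add [ykap,sufm] -> 14 lines: ztgra tpx gkfub iooci znmat ylby xesl awlr ykap sufm qrbr dkdf fmtt qyq
Hunk 4: at line 10 remove [qrbr,dkdf,fmtt] add [oiavp,ogj,hyvm] -> 14 lines: ztgra tpx gkfub iooci znmat ylby xesl awlr ykap sufm oiavp ogj hyvm qyq
Hunk 5: at line 2 remove [iooci,znmat,ylby] add [xshyh,skfsf] -> 13 lines: ztgra tpx gkfub xshyh skfsf xesl awlr ykap sufm oiavp ogj hyvm qyq
Final line count: 13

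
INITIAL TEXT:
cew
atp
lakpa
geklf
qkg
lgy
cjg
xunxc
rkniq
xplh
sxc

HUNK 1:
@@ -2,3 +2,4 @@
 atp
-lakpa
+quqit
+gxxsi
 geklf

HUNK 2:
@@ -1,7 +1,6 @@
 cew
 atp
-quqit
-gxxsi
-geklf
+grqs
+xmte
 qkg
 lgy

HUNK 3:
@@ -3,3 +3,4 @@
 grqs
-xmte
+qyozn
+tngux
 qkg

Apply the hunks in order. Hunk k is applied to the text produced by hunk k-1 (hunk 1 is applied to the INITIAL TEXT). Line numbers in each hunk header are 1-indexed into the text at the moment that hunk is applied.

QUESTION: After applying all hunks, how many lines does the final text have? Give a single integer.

Hunk 1: at line 2 remove [lakpa] add [quqit,gxxsi] -> 12 lines: cew atp quqit gxxsi geklf qkg lgy cjg xunxc rkniq xplh sxc
Hunk 2: at line 1 remove [quqit,gxxsi,geklf] add [grqs,xmte] -> 11 lines: cew atp grqs xmte qkg lgy cjg xunxc rkniq xplh sxc
Hunk 3: at line 3 remove [xmte] add [qyozn,tngux] -> 12 lines: cew atp grqs qyozn tngux qkg lgy cjg xunxc rkniq xplh sxc
Final line count: 12

Answer: 12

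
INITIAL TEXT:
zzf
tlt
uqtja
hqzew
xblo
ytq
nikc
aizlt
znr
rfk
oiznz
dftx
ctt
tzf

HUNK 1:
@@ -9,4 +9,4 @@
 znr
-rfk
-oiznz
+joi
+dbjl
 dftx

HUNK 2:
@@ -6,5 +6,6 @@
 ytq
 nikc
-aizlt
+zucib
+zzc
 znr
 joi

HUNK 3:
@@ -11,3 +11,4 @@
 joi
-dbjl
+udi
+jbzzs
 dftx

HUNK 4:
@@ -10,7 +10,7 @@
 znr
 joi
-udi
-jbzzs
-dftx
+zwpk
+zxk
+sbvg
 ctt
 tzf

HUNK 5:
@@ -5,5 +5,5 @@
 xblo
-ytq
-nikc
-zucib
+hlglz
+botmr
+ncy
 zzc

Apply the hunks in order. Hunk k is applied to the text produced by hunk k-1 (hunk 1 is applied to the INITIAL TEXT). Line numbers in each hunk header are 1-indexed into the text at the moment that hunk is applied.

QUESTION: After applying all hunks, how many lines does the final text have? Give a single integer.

Answer: 16

Derivation:
Hunk 1: at line 9 remove [rfk,oiznz] add [joi,dbjl] -> 14 lines: zzf tlt uqtja hqzew xblo ytq nikc aizlt znr joi dbjl dftx ctt tzf
Hunk 2: at line 6 remove [aizlt] add [zucib,zzc] -> 15 lines: zzf tlt uqtja hqzew xblo ytq nikc zucib zzc znr joi dbjl dftx ctt tzf
Hunk 3: at line 11 remove [dbjl] add [udi,jbzzs] -> 16 lines: zzf tlt uqtja hqzew xblo ytq nikc zucib zzc znr joi udi jbzzs dftx ctt tzf
Hunk 4: at line 10 remove [udi,jbzzs,dftx] add [zwpk,zxk,sbvg] -> 16 lines: zzf tlt uqtja hqzew xblo ytq nikc zucib zzc znr joi zwpk zxk sbvg ctt tzf
Hunk 5: at line 5 remove [ytq,nikc,zucib] add [hlglz,botmr,ncy] -> 16 lines: zzf tlt uqtja hqzew xblo hlglz botmr ncy zzc znr joi zwpk zxk sbvg ctt tzf
Final line count: 16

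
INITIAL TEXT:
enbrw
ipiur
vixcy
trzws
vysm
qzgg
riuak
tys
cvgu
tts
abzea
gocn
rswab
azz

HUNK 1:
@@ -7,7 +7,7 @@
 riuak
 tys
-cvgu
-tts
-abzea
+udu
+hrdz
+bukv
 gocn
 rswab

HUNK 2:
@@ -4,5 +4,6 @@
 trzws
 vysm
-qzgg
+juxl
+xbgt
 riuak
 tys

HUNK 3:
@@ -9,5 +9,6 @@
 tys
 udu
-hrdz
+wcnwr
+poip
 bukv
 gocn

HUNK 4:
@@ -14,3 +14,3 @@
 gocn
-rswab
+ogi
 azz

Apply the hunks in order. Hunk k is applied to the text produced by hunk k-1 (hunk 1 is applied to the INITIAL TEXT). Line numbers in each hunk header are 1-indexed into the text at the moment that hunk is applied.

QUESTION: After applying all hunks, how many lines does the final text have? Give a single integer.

Answer: 16

Derivation:
Hunk 1: at line 7 remove [cvgu,tts,abzea] add [udu,hrdz,bukv] -> 14 lines: enbrw ipiur vixcy trzws vysm qzgg riuak tys udu hrdz bukv gocn rswab azz
Hunk 2: at line 4 remove [qzgg] add [juxl,xbgt] -> 15 lines: enbrw ipiur vixcy trzws vysm juxl xbgt riuak tys udu hrdz bukv gocn rswab azz
Hunk 3: at line 9 remove [hrdz] add [wcnwr,poip] -> 16 lines: enbrw ipiur vixcy trzws vysm juxl xbgt riuak tys udu wcnwr poip bukv gocn rswab azz
Hunk 4: at line 14 remove [rswab] add [ogi] -> 16 lines: enbrw ipiur vixcy trzws vysm juxl xbgt riuak tys udu wcnwr poip bukv gocn ogi azz
Final line count: 16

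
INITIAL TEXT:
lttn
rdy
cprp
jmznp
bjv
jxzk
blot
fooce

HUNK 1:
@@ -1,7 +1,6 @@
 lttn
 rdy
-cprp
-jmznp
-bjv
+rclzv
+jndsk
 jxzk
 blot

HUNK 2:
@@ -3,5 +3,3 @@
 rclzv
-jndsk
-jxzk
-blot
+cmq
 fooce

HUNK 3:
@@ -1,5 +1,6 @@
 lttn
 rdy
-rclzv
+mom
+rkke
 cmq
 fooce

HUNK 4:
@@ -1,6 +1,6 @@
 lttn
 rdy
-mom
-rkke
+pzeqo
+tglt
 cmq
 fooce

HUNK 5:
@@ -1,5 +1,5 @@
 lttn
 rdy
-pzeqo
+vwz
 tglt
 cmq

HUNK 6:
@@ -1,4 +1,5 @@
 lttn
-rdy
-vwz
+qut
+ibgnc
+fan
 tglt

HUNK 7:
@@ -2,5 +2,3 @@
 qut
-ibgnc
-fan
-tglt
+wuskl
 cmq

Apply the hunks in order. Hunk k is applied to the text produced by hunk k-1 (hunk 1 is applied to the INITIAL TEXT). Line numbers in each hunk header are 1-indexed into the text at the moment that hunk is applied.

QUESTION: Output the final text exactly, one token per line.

Hunk 1: at line 1 remove [cprp,jmznp,bjv] add [rclzv,jndsk] -> 7 lines: lttn rdy rclzv jndsk jxzk blot fooce
Hunk 2: at line 3 remove [jndsk,jxzk,blot] add [cmq] -> 5 lines: lttn rdy rclzv cmq fooce
Hunk 3: at line 1 remove [rclzv] add [mom,rkke] -> 6 lines: lttn rdy mom rkke cmq fooce
Hunk 4: at line 1 remove [mom,rkke] add [pzeqo,tglt] -> 6 lines: lttn rdy pzeqo tglt cmq fooce
Hunk 5: at line 1 remove [pzeqo] add [vwz] -> 6 lines: lttn rdy vwz tglt cmq fooce
Hunk 6: at line 1 remove [rdy,vwz] add [qut,ibgnc,fan] -> 7 lines: lttn qut ibgnc fan tglt cmq fooce
Hunk 7: at line 2 remove [ibgnc,fan,tglt] add [wuskl] -> 5 lines: lttn qut wuskl cmq fooce

Answer: lttn
qut
wuskl
cmq
fooce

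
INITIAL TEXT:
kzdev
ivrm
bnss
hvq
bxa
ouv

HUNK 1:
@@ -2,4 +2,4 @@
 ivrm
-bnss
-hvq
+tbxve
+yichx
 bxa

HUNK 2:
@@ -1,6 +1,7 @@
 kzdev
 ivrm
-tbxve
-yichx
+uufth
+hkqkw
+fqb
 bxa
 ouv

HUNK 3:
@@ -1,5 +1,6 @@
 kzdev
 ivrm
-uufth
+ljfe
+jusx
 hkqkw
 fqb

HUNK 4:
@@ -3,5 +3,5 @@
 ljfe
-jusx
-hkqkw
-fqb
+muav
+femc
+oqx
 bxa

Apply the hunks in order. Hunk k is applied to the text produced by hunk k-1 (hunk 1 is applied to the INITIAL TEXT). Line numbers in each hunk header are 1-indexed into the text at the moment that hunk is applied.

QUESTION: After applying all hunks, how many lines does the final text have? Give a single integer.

Hunk 1: at line 2 remove [bnss,hvq] add [tbxve,yichx] -> 6 lines: kzdev ivrm tbxve yichx bxa ouv
Hunk 2: at line 1 remove [tbxve,yichx] add [uufth,hkqkw,fqb] -> 7 lines: kzdev ivrm uufth hkqkw fqb bxa ouv
Hunk 3: at line 1 remove [uufth] add [ljfe,jusx] -> 8 lines: kzdev ivrm ljfe jusx hkqkw fqb bxa ouv
Hunk 4: at line 3 remove [jusx,hkqkw,fqb] add [muav,femc,oqx] -> 8 lines: kzdev ivrm ljfe muav femc oqx bxa ouv
Final line count: 8

Answer: 8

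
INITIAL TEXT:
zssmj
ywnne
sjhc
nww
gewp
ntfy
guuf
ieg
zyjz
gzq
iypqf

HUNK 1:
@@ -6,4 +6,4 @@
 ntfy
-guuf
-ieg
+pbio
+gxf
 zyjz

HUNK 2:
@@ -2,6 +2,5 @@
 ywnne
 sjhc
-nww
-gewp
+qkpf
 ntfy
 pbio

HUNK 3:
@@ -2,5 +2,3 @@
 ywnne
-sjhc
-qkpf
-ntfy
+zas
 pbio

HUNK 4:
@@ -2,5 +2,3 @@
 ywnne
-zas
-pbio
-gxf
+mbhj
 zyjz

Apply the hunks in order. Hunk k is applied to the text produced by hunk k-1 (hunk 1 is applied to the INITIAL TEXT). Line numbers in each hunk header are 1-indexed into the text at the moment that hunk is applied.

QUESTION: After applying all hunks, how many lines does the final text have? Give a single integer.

Answer: 6

Derivation:
Hunk 1: at line 6 remove [guuf,ieg] add [pbio,gxf] -> 11 lines: zssmj ywnne sjhc nww gewp ntfy pbio gxf zyjz gzq iypqf
Hunk 2: at line 2 remove [nww,gewp] add [qkpf] -> 10 lines: zssmj ywnne sjhc qkpf ntfy pbio gxf zyjz gzq iypqf
Hunk 3: at line 2 remove [sjhc,qkpf,ntfy] add [zas] -> 8 lines: zssmj ywnne zas pbio gxf zyjz gzq iypqf
Hunk 4: at line 2 remove [zas,pbio,gxf] add [mbhj] -> 6 lines: zssmj ywnne mbhj zyjz gzq iypqf
Final line count: 6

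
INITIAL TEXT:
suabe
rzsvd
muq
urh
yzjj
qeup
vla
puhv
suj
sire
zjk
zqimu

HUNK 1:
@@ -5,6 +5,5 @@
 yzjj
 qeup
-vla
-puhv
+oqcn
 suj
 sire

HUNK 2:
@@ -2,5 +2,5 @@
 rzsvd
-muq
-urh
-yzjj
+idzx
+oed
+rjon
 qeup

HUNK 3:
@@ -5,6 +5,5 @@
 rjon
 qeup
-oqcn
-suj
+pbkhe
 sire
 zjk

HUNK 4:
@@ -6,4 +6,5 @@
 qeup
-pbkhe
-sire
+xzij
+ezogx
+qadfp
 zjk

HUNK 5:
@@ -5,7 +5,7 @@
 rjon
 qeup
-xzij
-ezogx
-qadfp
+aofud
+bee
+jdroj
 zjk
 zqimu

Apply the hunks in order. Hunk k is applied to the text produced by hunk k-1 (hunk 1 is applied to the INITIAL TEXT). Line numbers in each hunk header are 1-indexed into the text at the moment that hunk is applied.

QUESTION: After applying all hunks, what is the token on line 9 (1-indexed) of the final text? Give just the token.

Hunk 1: at line 5 remove [vla,puhv] add [oqcn] -> 11 lines: suabe rzsvd muq urh yzjj qeup oqcn suj sire zjk zqimu
Hunk 2: at line 2 remove [muq,urh,yzjj] add [idzx,oed,rjon] -> 11 lines: suabe rzsvd idzx oed rjon qeup oqcn suj sire zjk zqimu
Hunk 3: at line 5 remove [oqcn,suj] add [pbkhe] -> 10 lines: suabe rzsvd idzx oed rjon qeup pbkhe sire zjk zqimu
Hunk 4: at line 6 remove [pbkhe,sire] add [xzij,ezogx,qadfp] -> 11 lines: suabe rzsvd idzx oed rjon qeup xzij ezogx qadfp zjk zqimu
Hunk 5: at line 5 remove [xzij,ezogx,qadfp] add [aofud,bee,jdroj] -> 11 lines: suabe rzsvd idzx oed rjon qeup aofud bee jdroj zjk zqimu
Final line 9: jdroj

Answer: jdroj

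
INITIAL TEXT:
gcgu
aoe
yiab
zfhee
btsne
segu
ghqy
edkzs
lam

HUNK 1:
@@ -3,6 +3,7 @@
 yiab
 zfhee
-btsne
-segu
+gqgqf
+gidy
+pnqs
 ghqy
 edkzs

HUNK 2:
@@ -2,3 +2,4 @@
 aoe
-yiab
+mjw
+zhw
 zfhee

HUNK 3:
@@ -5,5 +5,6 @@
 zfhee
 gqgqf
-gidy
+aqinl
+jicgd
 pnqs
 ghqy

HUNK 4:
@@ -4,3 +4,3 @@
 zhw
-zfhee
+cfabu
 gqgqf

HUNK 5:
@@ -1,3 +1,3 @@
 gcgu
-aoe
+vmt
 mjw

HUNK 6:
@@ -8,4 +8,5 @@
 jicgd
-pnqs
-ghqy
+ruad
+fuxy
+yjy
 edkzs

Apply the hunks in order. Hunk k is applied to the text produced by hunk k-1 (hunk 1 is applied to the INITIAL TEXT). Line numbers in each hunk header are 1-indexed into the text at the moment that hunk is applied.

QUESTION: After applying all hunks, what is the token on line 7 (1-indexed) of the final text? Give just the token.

Hunk 1: at line 3 remove [btsne,segu] add [gqgqf,gidy,pnqs] -> 10 lines: gcgu aoe yiab zfhee gqgqf gidy pnqs ghqy edkzs lam
Hunk 2: at line 2 remove [yiab] add [mjw,zhw] -> 11 lines: gcgu aoe mjw zhw zfhee gqgqf gidy pnqs ghqy edkzs lam
Hunk 3: at line 5 remove [gidy] add [aqinl,jicgd] -> 12 lines: gcgu aoe mjw zhw zfhee gqgqf aqinl jicgd pnqs ghqy edkzs lam
Hunk 4: at line 4 remove [zfhee] add [cfabu] -> 12 lines: gcgu aoe mjw zhw cfabu gqgqf aqinl jicgd pnqs ghqy edkzs lam
Hunk 5: at line 1 remove [aoe] add [vmt] -> 12 lines: gcgu vmt mjw zhw cfabu gqgqf aqinl jicgd pnqs ghqy edkzs lam
Hunk 6: at line 8 remove [pnqs,ghqy] add [ruad,fuxy,yjy] -> 13 lines: gcgu vmt mjw zhw cfabu gqgqf aqinl jicgd ruad fuxy yjy edkzs lam
Final line 7: aqinl

Answer: aqinl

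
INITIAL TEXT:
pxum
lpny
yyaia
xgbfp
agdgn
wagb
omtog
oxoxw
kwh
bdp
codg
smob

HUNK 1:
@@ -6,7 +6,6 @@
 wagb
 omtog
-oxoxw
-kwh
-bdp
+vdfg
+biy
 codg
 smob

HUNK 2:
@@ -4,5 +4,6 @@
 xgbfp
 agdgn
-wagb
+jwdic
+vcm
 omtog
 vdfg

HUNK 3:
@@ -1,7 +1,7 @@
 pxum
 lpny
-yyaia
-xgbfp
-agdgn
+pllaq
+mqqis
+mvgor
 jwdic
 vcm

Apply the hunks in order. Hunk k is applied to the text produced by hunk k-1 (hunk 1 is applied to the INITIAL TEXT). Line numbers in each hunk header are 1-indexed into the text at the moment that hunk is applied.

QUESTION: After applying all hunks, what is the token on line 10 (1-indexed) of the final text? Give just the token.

Answer: biy

Derivation:
Hunk 1: at line 6 remove [oxoxw,kwh,bdp] add [vdfg,biy] -> 11 lines: pxum lpny yyaia xgbfp agdgn wagb omtog vdfg biy codg smob
Hunk 2: at line 4 remove [wagb] add [jwdic,vcm] -> 12 lines: pxum lpny yyaia xgbfp agdgn jwdic vcm omtog vdfg biy codg smob
Hunk 3: at line 1 remove [yyaia,xgbfp,agdgn] add [pllaq,mqqis,mvgor] -> 12 lines: pxum lpny pllaq mqqis mvgor jwdic vcm omtog vdfg biy codg smob
Final line 10: biy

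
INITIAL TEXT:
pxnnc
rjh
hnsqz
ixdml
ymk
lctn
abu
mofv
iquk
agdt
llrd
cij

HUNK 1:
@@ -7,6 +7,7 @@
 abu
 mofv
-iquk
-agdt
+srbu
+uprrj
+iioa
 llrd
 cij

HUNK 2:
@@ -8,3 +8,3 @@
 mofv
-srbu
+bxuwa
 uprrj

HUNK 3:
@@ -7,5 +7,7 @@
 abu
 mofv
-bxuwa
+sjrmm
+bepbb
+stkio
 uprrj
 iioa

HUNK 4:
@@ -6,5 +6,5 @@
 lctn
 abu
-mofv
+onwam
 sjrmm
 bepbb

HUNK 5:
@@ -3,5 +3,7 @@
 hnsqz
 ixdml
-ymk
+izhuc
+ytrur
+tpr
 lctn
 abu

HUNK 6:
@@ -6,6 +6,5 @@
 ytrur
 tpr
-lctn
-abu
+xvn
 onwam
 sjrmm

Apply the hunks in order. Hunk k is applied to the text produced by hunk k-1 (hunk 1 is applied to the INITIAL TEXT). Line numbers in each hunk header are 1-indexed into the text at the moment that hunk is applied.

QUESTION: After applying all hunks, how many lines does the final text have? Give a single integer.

Answer: 16

Derivation:
Hunk 1: at line 7 remove [iquk,agdt] add [srbu,uprrj,iioa] -> 13 lines: pxnnc rjh hnsqz ixdml ymk lctn abu mofv srbu uprrj iioa llrd cij
Hunk 2: at line 8 remove [srbu] add [bxuwa] -> 13 lines: pxnnc rjh hnsqz ixdml ymk lctn abu mofv bxuwa uprrj iioa llrd cij
Hunk 3: at line 7 remove [bxuwa] add [sjrmm,bepbb,stkio] -> 15 lines: pxnnc rjh hnsqz ixdml ymk lctn abu mofv sjrmm bepbb stkio uprrj iioa llrd cij
Hunk 4: at line 6 remove [mofv] add [onwam] -> 15 lines: pxnnc rjh hnsqz ixdml ymk lctn abu onwam sjrmm bepbb stkio uprrj iioa llrd cij
Hunk 5: at line 3 remove [ymk] add [izhuc,ytrur,tpr] -> 17 lines: pxnnc rjh hnsqz ixdml izhuc ytrur tpr lctn abu onwam sjrmm bepbb stkio uprrj iioa llrd cij
Hunk 6: at line 6 remove [lctn,abu] add [xvn] -> 16 lines: pxnnc rjh hnsqz ixdml izhuc ytrur tpr xvn onwam sjrmm bepbb stkio uprrj iioa llrd cij
Final line count: 16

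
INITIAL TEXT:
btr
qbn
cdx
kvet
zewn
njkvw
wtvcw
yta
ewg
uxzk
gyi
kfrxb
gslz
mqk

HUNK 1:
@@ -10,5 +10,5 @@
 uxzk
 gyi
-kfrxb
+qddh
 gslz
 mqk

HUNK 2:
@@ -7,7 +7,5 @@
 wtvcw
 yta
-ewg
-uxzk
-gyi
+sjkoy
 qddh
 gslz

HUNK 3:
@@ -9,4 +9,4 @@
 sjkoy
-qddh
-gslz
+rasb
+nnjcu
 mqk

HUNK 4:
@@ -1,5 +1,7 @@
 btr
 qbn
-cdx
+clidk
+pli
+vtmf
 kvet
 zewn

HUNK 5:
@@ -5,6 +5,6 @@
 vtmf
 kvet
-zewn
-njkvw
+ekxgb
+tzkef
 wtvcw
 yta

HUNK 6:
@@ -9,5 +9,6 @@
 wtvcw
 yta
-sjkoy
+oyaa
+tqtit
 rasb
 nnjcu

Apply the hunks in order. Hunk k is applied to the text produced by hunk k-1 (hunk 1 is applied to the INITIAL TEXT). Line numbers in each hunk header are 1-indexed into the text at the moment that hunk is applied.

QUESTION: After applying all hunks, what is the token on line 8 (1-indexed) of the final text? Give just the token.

Answer: tzkef

Derivation:
Hunk 1: at line 10 remove [kfrxb] add [qddh] -> 14 lines: btr qbn cdx kvet zewn njkvw wtvcw yta ewg uxzk gyi qddh gslz mqk
Hunk 2: at line 7 remove [ewg,uxzk,gyi] add [sjkoy] -> 12 lines: btr qbn cdx kvet zewn njkvw wtvcw yta sjkoy qddh gslz mqk
Hunk 3: at line 9 remove [qddh,gslz] add [rasb,nnjcu] -> 12 lines: btr qbn cdx kvet zewn njkvw wtvcw yta sjkoy rasb nnjcu mqk
Hunk 4: at line 1 remove [cdx] add [clidk,pli,vtmf] -> 14 lines: btr qbn clidk pli vtmf kvet zewn njkvw wtvcw yta sjkoy rasb nnjcu mqk
Hunk 5: at line 5 remove [zewn,njkvw] add [ekxgb,tzkef] -> 14 lines: btr qbn clidk pli vtmf kvet ekxgb tzkef wtvcw yta sjkoy rasb nnjcu mqk
Hunk 6: at line 9 remove [sjkoy] add [oyaa,tqtit] -> 15 lines: btr qbn clidk pli vtmf kvet ekxgb tzkef wtvcw yta oyaa tqtit rasb nnjcu mqk
Final line 8: tzkef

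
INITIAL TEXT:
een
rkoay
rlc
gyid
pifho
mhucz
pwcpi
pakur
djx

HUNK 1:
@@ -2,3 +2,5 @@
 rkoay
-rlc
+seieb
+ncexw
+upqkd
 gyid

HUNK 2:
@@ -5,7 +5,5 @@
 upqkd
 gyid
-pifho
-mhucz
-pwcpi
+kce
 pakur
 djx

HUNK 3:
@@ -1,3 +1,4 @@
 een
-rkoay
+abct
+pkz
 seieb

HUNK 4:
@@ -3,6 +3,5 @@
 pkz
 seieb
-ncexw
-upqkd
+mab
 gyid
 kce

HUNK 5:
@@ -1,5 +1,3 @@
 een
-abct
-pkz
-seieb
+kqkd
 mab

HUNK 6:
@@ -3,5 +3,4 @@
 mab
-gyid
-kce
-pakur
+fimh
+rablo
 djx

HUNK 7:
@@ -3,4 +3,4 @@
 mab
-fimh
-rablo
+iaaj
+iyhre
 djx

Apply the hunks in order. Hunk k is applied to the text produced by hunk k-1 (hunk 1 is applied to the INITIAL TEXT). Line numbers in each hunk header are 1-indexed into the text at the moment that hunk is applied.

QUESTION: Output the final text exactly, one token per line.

Answer: een
kqkd
mab
iaaj
iyhre
djx

Derivation:
Hunk 1: at line 2 remove [rlc] add [seieb,ncexw,upqkd] -> 11 lines: een rkoay seieb ncexw upqkd gyid pifho mhucz pwcpi pakur djx
Hunk 2: at line 5 remove [pifho,mhucz,pwcpi] add [kce] -> 9 lines: een rkoay seieb ncexw upqkd gyid kce pakur djx
Hunk 3: at line 1 remove [rkoay] add [abct,pkz] -> 10 lines: een abct pkz seieb ncexw upqkd gyid kce pakur djx
Hunk 4: at line 3 remove [ncexw,upqkd] add [mab] -> 9 lines: een abct pkz seieb mab gyid kce pakur djx
Hunk 5: at line 1 remove [abct,pkz,seieb] add [kqkd] -> 7 lines: een kqkd mab gyid kce pakur djx
Hunk 6: at line 3 remove [gyid,kce,pakur] add [fimh,rablo] -> 6 lines: een kqkd mab fimh rablo djx
Hunk 7: at line 3 remove [fimh,rablo] add [iaaj,iyhre] -> 6 lines: een kqkd mab iaaj iyhre djx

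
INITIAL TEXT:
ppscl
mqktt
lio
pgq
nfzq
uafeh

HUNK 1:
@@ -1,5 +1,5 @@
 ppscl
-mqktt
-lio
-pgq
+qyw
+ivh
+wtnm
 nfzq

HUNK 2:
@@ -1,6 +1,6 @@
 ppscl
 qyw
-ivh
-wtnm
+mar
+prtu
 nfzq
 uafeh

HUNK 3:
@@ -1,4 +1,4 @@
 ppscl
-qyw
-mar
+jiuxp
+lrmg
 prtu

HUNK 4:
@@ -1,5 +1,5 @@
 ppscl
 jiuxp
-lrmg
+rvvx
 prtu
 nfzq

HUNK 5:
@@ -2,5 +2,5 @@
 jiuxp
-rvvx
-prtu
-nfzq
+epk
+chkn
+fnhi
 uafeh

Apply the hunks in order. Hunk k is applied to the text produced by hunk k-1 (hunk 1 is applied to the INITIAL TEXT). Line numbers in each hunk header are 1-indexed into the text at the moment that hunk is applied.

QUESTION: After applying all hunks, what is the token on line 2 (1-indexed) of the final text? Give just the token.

Answer: jiuxp

Derivation:
Hunk 1: at line 1 remove [mqktt,lio,pgq] add [qyw,ivh,wtnm] -> 6 lines: ppscl qyw ivh wtnm nfzq uafeh
Hunk 2: at line 1 remove [ivh,wtnm] add [mar,prtu] -> 6 lines: ppscl qyw mar prtu nfzq uafeh
Hunk 3: at line 1 remove [qyw,mar] add [jiuxp,lrmg] -> 6 lines: ppscl jiuxp lrmg prtu nfzq uafeh
Hunk 4: at line 1 remove [lrmg] add [rvvx] -> 6 lines: ppscl jiuxp rvvx prtu nfzq uafeh
Hunk 5: at line 2 remove [rvvx,prtu,nfzq] add [epk,chkn,fnhi] -> 6 lines: ppscl jiuxp epk chkn fnhi uafeh
Final line 2: jiuxp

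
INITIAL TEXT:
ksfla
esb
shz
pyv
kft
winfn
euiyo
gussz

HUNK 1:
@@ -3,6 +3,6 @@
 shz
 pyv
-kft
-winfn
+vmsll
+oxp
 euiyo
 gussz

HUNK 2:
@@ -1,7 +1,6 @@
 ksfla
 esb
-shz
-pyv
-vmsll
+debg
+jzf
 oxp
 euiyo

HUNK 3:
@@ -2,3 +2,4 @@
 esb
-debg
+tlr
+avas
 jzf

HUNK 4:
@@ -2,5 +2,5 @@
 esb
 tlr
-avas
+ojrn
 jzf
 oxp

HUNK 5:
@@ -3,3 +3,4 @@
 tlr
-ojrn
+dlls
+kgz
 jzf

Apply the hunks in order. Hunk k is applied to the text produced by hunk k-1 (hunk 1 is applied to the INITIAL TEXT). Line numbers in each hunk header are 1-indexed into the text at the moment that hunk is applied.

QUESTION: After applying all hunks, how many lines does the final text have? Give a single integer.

Hunk 1: at line 3 remove [kft,winfn] add [vmsll,oxp] -> 8 lines: ksfla esb shz pyv vmsll oxp euiyo gussz
Hunk 2: at line 1 remove [shz,pyv,vmsll] add [debg,jzf] -> 7 lines: ksfla esb debg jzf oxp euiyo gussz
Hunk 3: at line 2 remove [debg] add [tlr,avas] -> 8 lines: ksfla esb tlr avas jzf oxp euiyo gussz
Hunk 4: at line 2 remove [avas] add [ojrn] -> 8 lines: ksfla esb tlr ojrn jzf oxp euiyo gussz
Hunk 5: at line 3 remove [ojrn] add [dlls,kgz] -> 9 lines: ksfla esb tlr dlls kgz jzf oxp euiyo gussz
Final line count: 9

Answer: 9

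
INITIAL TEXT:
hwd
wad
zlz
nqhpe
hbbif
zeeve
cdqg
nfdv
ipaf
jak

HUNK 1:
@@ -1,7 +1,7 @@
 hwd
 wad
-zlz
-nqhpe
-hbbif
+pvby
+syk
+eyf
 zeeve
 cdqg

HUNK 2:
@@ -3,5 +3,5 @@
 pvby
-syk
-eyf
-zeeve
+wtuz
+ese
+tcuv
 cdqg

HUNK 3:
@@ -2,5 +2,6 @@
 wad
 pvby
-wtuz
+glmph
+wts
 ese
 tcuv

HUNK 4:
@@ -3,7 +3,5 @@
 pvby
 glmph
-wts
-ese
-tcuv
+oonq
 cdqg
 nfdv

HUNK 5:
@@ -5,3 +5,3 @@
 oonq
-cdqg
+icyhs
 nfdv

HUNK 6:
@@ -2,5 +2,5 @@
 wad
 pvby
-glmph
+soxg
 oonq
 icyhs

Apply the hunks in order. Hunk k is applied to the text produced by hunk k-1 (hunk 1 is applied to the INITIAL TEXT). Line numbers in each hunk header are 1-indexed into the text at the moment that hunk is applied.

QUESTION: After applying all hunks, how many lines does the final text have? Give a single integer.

Hunk 1: at line 1 remove [zlz,nqhpe,hbbif] add [pvby,syk,eyf] -> 10 lines: hwd wad pvby syk eyf zeeve cdqg nfdv ipaf jak
Hunk 2: at line 3 remove [syk,eyf,zeeve] add [wtuz,ese,tcuv] -> 10 lines: hwd wad pvby wtuz ese tcuv cdqg nfdv ipaf jak
Hunk 3: at line 2 remove [wtuz] add [glmph,wts] -> 11 lines: hwd wad pvby glmph wts ese tcuv cdqg nfdv ipaf jak
Hunk 4: at line 3 remove [wts,ese,tcuv] add [oonq] -> 9 lines: hwd wad pvby glmph oonq cdqg nfdv ipaf jak
Hunk 5: at line 5 remove [cdqg] add [icyhs] -> 9 lines: hwd wad pvby glmph oonq icyhs nfdv ipaf jak
Hunk 6: at line 2 remove [glmph] add [soxg] -> 9 lines: hwd wad pvby soxg oonq icyhs nfdv ipaf jak
Final line count: 9

Answer: 9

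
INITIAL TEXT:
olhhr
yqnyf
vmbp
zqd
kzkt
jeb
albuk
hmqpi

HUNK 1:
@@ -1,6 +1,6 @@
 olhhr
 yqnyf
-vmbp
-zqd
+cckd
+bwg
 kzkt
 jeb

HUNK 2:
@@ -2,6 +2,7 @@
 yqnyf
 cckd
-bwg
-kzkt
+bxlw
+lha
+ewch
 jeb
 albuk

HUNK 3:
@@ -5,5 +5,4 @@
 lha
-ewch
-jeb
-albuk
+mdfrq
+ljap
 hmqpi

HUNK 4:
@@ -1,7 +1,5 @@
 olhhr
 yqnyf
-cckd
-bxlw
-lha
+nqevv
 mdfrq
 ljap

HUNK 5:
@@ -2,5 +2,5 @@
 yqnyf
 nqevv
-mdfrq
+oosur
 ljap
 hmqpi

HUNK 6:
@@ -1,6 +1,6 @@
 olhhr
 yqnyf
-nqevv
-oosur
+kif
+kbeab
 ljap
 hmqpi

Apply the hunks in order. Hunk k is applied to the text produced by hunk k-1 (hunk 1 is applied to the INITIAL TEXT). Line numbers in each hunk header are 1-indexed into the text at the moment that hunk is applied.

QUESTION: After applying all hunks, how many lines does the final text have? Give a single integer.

Hunk 1: at line 1 remove [vmbp,zqd] add [cckd,bwg] -> 8 lines: olhhr yqnyf cckd bwg kzkt jeb albuk hmqpi
Hunk 2: at line 2 remove [bwg,kzkt] add [bxlw,lha,ewch] -> 9 lines: olhhr yqnyf cckd bxlw lha ewch jeb albuk hmqpi
Hunk 3: at line 5 remove [ewch,jeb,albuk] add [mdfrq,ljap] -> 8 lines: olhhr yqnyf cckd bxlw lha mdfrq ljap hmqpi
Hunk 4: at line 1 remove [cckd,bxlw,lha] add [nqevv] -> 6 lines: olhhr yqnyf nqevv mdfrq ljap hmqpi
Hunk 5: at line 2 remove [mdfrq] add [oosur] -> 6 lines: olhhr yqnyf nqevv oosur ljap hmqpi
Hunk 6: at line 1 remove [nqevv,oosur] add [kif,kbeab] -> 6 lines: olhhr yqnyf kif kbeab ljap hmqpi
Final line count: 6

Answer: 6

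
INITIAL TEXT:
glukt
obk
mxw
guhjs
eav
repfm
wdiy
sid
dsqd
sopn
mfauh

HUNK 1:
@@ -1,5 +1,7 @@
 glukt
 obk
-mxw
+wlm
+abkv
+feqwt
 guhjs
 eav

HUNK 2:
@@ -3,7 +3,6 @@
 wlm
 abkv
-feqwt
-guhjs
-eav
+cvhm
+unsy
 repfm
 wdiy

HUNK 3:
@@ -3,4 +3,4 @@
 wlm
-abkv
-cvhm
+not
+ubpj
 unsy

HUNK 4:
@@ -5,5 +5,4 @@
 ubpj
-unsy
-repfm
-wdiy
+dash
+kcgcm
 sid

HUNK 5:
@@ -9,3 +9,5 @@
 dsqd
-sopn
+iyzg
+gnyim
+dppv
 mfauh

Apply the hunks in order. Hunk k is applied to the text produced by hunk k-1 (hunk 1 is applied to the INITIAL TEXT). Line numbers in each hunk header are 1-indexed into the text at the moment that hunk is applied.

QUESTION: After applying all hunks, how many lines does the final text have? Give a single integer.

Hunk 1: at line 1 remove [mxw] add [wlm,abkv,feqwt] -> 13 lines: glukt obk wlm abkv feqwt guhjs eav repfm wdiy sid dsqd sopn mfauh
Hunk 2: at line 3 remove [feqwt,guhjs,eav] add [cvhm,unsy] -> 12 lines: glukt obk wlm abkv cvhm unsy repfm wdiy sid dsqd sopn mfauh
Hunk 3: at line 3 remove [abkv,cvhm] add [not,ubpj] -> 12 lines: glukt obk wlm not ubpj unsy repfm wdiy sid dsqd sopn mfauh
Hunk 4: at line 5 remove [unsy,repfm,wdiy] add [dash,kcgcm] -> 11 lines: glukt obk wlm not ubpj dash kcgcm sid dsqd sopn mfauh
Hunk 5: at line 9 remove [sopn] add [iyzg,gnyim,dppv] -> 13 lines: glukt obk wlm not ubpj dash kcgcm sid dsqd iyzg gnyim dppv mfauh
Final line count: 13

Answer: 13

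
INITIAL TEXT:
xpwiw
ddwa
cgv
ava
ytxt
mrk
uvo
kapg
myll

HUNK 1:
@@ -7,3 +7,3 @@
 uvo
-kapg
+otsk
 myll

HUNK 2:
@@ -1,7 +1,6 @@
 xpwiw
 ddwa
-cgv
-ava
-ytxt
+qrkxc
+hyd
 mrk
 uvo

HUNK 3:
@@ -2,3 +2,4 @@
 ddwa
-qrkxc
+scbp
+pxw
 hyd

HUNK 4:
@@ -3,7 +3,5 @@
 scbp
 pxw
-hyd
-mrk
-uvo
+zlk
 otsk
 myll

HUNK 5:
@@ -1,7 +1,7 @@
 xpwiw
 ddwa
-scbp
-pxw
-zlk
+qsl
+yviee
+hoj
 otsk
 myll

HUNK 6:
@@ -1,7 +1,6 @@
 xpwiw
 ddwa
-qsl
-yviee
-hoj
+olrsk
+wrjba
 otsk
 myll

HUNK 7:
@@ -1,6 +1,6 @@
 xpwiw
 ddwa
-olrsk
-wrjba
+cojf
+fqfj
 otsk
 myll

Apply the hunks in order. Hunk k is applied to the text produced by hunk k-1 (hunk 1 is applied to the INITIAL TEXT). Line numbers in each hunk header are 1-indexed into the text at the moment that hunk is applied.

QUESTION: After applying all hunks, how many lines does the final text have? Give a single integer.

Answer: 6

Derivation:
Hunk 1: at line 7 remove [kapg] add [otsk] -> 9 lines: xpwiw ddwa cgv ava ytxt mrk uvo otsk myll
Hunk 2: at line 1 remove [cgv,ava,ytxt] add [qrkxc,hyd] -> 8 lines: xpwiw ddwa qrkxc hyd mrk uvo otsk myll
Hunk 3: at line 2 remove [qrkxc] add [scbp,pxw] -> 9 lines: xpwiw ddwa scbp pxw hyd mrk uvo otsk myll
Hunk 4: at line 3 remove [hyd,mrk,uvo] add [zlk] -> 7 lines: xpwiw ddwa scbp pxw zlk otsk myll
Hunk 5: at line 1 remove [scbp,pxw,zlk] add [qsl,yviee,hoj] -> 7 lines: xpwiw ddwa qsl yviee hoj otsk myll
Hunk 6: at line 1 remove [qsl,yviee,hoj] add [olrsk,wrjba] -> 6 lines: xpwiw ddwa olrsk wrjba otsk myll
Hunk 7: at line 1 remove [olrsk,wrjba] add [cojf,fqfj] -> 6 lines: xpwiw ddwa cojf fqfj otsk myll
Final line count: 6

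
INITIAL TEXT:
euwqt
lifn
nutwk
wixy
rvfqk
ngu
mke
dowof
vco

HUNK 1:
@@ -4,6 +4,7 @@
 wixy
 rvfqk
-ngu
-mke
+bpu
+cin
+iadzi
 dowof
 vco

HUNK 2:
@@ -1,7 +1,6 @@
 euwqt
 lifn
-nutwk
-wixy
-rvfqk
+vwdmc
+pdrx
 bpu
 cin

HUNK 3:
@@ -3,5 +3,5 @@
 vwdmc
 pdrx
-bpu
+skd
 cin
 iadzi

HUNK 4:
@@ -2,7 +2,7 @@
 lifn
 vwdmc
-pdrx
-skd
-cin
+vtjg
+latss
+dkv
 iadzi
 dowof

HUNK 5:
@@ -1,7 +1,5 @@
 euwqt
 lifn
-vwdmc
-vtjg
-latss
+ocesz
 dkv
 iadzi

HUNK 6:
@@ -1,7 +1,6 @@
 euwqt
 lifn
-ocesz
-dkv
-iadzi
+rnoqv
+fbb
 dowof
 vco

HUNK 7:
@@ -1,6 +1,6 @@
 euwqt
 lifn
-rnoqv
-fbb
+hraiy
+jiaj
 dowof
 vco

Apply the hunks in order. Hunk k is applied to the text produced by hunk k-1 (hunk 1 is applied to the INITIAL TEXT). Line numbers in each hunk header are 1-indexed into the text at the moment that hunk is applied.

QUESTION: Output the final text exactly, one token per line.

Hunk 1: at line 4 remove [ngu,mke] add [bpu,cin,iadzi] -> 10 lines: euwqt lifn nutwk wixy rvfqk bpu cin iadzi dowof vco
Hunk 2: at line 1 remove [nutwk,wixy,rvfqk] add [vwdmc,pdrx] -> 9 lines: euwqt lifn vwdmc pdrx bpu cin iadzi dowof vco
Hunk 3: at line 3 remove [bpu] add [skd] -> 9 lines: euwqt lifn vwdmc pdrx skd cin iadzi dowof vco
Hunk 4: at line 2 remove [pdrx,skd,cin] add [vtjg,latss,dkv] -> 9 lines: euwqt lifn vwdmc vtjg latss dkv iadzi dowof vco
Hunk 5: at line 1 remove [vwdmc,vtjg,latss] add [ocesz] -> 7 lines: euwqt lifn ocesz dkv iadzi dowof vco
Hunk 6: at line 1 remove [ocesz,dkv,iadzi] add [rnoqv,fbb] -> 6 lines: euwqt lifn rnoqv fbb dowof vco
Hunk 7: at line 1 remove [rnoqv,fbb] add [hraiy,jiaj] -> 6 lines: euwqt lifn hraiy jiaj dowof vco

Answer: euwqt
lifn
hraiy
jiaj
dowof
vco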